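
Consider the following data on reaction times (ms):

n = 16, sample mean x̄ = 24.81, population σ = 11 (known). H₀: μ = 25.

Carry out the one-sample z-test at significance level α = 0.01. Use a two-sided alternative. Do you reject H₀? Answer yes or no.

SE = σ/√n = 11/√16 = 2.7500
z = (x̄−μ₀)/SE = (24.81−25)/2.7500 = -0.0691
p-value (two-sided) = 0.94492
At α=0.01: p ≥ α → fail to reject H₀

reject H₀: no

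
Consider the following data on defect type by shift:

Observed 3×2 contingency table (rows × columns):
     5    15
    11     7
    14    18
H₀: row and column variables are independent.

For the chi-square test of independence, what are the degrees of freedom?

df = (r−1)(c−1) = (3−1)·(2−1) = 2

degrees of freedom = 2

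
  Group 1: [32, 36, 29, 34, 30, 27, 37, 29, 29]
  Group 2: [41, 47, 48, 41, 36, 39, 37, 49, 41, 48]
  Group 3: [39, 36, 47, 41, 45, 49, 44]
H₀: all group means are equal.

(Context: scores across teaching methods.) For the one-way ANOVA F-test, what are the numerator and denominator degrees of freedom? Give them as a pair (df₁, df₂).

k = 3 groups, N = 26 total
df = (k−1, N−k) = (3−1, 26−3) = (2, 23)

degrees of freedom = [2, 23]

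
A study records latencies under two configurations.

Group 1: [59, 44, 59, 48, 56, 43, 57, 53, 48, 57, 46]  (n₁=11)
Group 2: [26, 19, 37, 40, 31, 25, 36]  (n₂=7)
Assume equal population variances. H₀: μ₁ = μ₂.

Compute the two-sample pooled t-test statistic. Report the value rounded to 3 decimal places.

test statistic = 6.536

x̄₁=51.818, s₁=6.145, n₁=11
x̄₂=30.571, s₂=7.591, n₂=7
s_p² = [10·6.145² + 6·7.591²]/16 = 45.2094
SE = √(s_p²·(1/11+1/7)) = 3.2509
t = (51.818−30.571)/3.2509 = 6.5356
df = 16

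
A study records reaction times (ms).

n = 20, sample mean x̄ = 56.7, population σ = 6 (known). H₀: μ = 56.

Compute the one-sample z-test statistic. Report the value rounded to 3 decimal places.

test statistic = 0.522

SE = σ/√n = 6/√20 = 1.3416
z = (x̄−μ₀)/SE = (56.7−56)/1.3416 = 0.5217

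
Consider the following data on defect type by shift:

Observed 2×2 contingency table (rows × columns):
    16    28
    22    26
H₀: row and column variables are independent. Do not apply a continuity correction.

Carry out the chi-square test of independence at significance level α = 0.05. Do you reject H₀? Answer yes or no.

Row totals [44, 48], col totals [38, 54], n=92
χ² = (16−18.17)²/18.17 + (28−25.83)²/25.83 + (22−19.83)²/19.83 + (26−28.17)²/28.17 = 0.8491
df = 1
p-value (upper-tail) = 0.35680
At α=0.05: p ≥ α → fail to reject H₀

reject H₀: no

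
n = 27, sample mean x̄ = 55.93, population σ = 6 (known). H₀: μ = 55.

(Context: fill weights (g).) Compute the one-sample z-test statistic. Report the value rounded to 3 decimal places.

test statistic = 0.805

SE = σ/√n = 6/√27 = 1.1547
z = (x̄−μ₀)/SE = (55.93−55)/1.1547 = 0.8054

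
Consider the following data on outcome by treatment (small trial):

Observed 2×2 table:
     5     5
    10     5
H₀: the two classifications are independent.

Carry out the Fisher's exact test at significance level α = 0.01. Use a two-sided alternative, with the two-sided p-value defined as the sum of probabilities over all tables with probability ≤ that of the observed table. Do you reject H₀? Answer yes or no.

Margins: r₁=10, r₂=15, c₁=15, c₂=10, n=25
p_obs = C(10,5)·C(15,10)/C(25,15); sum pmf over tables with pmf ≤ p_obs
p-value (two-sided) = 0.44222
At α=0.01: p ≥ α → fail to reject H₀

reject H₀: no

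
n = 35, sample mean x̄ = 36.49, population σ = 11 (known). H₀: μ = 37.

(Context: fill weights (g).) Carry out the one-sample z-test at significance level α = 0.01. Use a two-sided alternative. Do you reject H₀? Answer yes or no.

reject H₀: no

SE = σ/√n = 11/√35 = 1.8593
z = (x̄−μ₀)/SE = (36.49−37)/1.8593 = -0.2743
p-value (two-sided) = 0.78386
At α=0.01: p ≥ α → fail to reject H₀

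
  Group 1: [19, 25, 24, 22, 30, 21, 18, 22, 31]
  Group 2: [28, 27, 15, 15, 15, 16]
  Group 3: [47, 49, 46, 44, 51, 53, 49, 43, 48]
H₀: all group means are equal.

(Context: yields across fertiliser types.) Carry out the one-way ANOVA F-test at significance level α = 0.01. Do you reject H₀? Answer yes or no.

reject H₀: yes

Group means [23.56, 19.33, 47.78], grand mean 31.583
SSB = Σnᵢ(x̄ᵢ−x̄)² = 3840.722; SSW = ΣΣ(x−x̄ᵢ)² = 445.111
MSB = 3840.722/2 = 1920.3611; MSW = 445.111/21 = 21.1958
F = MSB/MSW = 90.6012
df = (2, 21)
p-value (upper-tail) = 0.00000
At α=0.01: p < α → reject H₀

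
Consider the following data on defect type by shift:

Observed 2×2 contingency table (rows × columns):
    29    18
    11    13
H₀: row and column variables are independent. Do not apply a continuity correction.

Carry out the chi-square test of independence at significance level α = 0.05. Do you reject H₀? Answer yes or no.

Row totals [47, 24], col totals [40, 31], n=71
χ² = (29−26.48)²/26.48 + (18−20.52)²/20.52 + (11−13.52)²/13.52 + (13−10.48)²/10.48 = 1.6264
df = 1
p-value (upper-tail) = 0.20220
At α=0.05: p ≥ α → fail to reject H₀

reject H₀: no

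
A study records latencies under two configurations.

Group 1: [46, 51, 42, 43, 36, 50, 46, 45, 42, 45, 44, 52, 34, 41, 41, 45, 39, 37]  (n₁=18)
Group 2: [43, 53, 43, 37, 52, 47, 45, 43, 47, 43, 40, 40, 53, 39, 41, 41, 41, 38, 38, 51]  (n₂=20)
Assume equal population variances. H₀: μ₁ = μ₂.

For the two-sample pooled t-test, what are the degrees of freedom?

df = n₁ + n₂ − 2 = 18 + 20 − 2 = 36

degrees of freedom = 36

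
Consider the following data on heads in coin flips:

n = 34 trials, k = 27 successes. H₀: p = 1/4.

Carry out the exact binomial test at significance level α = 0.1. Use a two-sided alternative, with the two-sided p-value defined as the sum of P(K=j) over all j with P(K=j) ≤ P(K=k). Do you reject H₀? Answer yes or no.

reject H₀: yes

Exact binomial: n=34, k=27, p₀=1/4=0.2500
P(X=j) = C(n,j)·p₀^j·(1−p₀)^(n−j); p = Σ P(X=j) over j with P(X=j) ≤ P(X=27)
p-value (two-sided) = 0.00000
At α=0.1: p < α → reject H₀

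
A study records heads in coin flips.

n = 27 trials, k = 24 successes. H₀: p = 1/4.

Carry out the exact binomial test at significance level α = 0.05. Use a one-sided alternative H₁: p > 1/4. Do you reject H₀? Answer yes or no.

Exact binomial: n=27, k=24, p₀=1/4=0.2500
P(X≥24) from Σ C(n,i)·p₀^i·(1−p₀)^(n−i)
p-value (one-sided, H₁ greater) = 0.00000
At α=0.05: p < α → reject H₀

reject H₀: yes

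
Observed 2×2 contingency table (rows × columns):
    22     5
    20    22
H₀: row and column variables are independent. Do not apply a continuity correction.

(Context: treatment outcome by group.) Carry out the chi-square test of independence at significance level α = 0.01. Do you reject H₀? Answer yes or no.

Row totals [27, 42], col totals [42, 27], n=69
χ² = (22−16.43)²/16.43 + (5−10.57)²/10.57 + (20−25.57)²/25.57 + (22−16.43)²/16.43 = 7.9120
df = 1
p-value (upper-tail) = 0.00491
At α=0.01: p < α → reject H₀

reject H₀: yes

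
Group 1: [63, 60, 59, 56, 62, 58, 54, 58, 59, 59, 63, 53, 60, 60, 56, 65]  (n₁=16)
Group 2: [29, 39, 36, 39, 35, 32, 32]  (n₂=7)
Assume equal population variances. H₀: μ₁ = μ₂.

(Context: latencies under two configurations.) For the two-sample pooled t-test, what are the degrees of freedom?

degrees of freedom = 21

df = n₁ + n₂ − 2 = 16 + 7 − 2 = 21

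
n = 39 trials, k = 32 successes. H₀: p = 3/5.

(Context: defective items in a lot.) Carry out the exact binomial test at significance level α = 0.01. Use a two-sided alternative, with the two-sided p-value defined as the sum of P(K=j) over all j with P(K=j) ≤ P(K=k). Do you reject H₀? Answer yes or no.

Exact binomial: n=39, k=32, p₀=3/5=0.6000
P(X=j) = C(n,j)·p₀^j·(1−p₀)^(n−j); p = Σ P(X=j) over j with P(X=j) ≤ P(X=32)
p-value (two-sided) = 0.00488
At α=0.01: p < α → reject H₀

reject H₀: yes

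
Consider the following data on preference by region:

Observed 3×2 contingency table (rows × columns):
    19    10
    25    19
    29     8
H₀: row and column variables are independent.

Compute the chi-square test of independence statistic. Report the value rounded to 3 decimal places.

Row totals [29, 44, 37], col totals [73, 37], n=110
χ² = (19−19.25)²/19.25 + (10−9.75)²/9.75 + (25−29.20)²/29.20 + (19−14.80)²/14.80 + (29−24.55)²/24.55 + (8−12.45)²/12.45 = 4.1980
df = 2

test statistic = 4.198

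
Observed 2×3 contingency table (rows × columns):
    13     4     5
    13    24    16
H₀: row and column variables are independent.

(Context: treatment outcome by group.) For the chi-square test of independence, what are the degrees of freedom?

degrees of freedom = 2

df = (r−1)(c−1) = (2−1)·(3−1) = 2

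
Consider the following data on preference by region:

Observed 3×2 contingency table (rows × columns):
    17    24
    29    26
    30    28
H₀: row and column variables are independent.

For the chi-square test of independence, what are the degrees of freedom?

degrees of freedom = 2

df = (r−1)(c−1) = (3−1)·(2−1) = 2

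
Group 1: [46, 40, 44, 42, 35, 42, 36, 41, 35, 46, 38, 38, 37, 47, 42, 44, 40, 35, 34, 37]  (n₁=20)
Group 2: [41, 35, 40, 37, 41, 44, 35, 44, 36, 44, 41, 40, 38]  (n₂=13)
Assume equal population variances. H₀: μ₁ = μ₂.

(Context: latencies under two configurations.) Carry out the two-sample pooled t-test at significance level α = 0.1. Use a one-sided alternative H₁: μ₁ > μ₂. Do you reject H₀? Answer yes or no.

reject H₀: no

x̄₁=39.950, s₁=4.097, n₁=20
x̄₂=39.692, s₂=3.276, n₂=13
s_p² = [19·4.097² + 12·3.276²]/31 = 14.4426
SE = √(s_p²·(1/20+1/13)) = 1.3539
t = (39.950−39.692)/1.3539 = 0.1903
df = 31
p-value (one-sided, H₁ greater) = 0.42515
At α=0.1: p ≥ α → fail to reject H₀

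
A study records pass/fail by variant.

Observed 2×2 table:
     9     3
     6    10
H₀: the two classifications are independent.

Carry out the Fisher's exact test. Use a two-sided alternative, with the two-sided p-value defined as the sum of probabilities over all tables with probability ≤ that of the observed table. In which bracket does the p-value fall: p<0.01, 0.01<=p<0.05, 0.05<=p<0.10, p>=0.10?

Margins: r₁=12, r₂=16, c₁=15, c₂=13, n=28
p_obs = C(12,9)·C(16,6)/C(28,15); sum pmf over tables with pmf ≤ p_obs
p-value (two-sided) = 0.06707
→ bracket: 0.05<=p<0.10

p-value bracket: 0.05<=p<0.10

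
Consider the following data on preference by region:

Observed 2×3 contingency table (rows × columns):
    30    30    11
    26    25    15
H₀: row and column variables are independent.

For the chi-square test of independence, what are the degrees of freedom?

df = (r−1)(c−1) = (2−1)·(3−1) = 2

degrees of freedom = 2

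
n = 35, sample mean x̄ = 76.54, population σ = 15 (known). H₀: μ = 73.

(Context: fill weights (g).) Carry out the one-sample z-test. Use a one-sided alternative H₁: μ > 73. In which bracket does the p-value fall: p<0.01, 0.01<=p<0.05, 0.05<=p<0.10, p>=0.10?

p-value bracket: 0.05<=p<0.10

SE = σ/√n = 15/√35 = 2.5355
z = (x̄−μ₀)/SE = (76.54−73)/2.5355 = 1.3962
p-value (one-sided, H₁ greater) = 0.08133
→ bracket: 0.05<=p<0.10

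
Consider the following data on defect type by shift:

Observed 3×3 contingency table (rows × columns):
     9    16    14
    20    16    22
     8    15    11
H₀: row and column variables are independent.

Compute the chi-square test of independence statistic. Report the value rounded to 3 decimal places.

Row totals [39, 58, 34], col totals [37, 47, 47], n=131
χ² = (9−11.02)²/11.02 + (16−13.99)²/13.99 + (14−13.99)²/13.99 + (20−16.38)²/16.38 + (16−20.81)²/20.81 + (22−20.81)²/20.81 + (8−9.60)²/9.60 + (15−12.20)²/12.20 + (11−12.20)²/12.20 = 3.6643
df = 4

test statistic = 3.664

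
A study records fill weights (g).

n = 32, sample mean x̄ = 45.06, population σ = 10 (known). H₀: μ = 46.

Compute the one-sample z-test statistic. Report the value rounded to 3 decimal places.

SE = σ/√n = 10/√32 = 1.7678
z = (x̄−μ₀)/SE = (45.06−46)/1.7678 = -0.5317

test statistic = -0.532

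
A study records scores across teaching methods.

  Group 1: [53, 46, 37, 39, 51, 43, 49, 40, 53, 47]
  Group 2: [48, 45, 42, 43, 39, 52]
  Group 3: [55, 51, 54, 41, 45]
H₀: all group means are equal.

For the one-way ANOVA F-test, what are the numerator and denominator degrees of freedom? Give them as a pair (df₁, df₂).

k = 3 groups, N = 21 total
df = (k−1, N−k) = (3−1, 21−3) = (2, 18)

degrees of freedom = [2, 18]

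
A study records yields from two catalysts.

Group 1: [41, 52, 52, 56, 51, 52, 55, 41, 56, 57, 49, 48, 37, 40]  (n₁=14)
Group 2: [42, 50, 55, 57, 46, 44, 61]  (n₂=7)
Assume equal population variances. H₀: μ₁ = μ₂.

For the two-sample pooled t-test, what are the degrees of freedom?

df = n₁ + n₂ − 2 = 14 + 7 − 2 = 19

degrees of freedom = 19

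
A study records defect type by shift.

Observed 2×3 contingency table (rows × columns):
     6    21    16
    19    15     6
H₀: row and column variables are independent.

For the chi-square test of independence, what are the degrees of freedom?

df = (r−1)(c−1) = (2−1)·(3−1) = 2

degrees of freedom = 2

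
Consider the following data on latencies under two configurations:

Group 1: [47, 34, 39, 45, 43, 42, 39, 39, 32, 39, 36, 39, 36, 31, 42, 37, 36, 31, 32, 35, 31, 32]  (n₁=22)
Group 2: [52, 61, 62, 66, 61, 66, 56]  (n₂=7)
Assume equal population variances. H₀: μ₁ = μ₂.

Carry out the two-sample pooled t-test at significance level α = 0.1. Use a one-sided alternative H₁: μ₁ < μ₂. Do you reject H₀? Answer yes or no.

reject H₀: yes

x̄₁=37.136, s₁=4.724, n₁=22
x̄₂=60.571, s₂=5.094, n₂=7
s_p² = [21·4.724² + 6·5.094²]/27 = 23.1224
SE = √(s_p²·(1/22+1/7)) = 2.0867
t = (37.136−60.571)/2.0867 = -11.2308
df = 27
p-value (one-sided, H₁ less) = 0.00000
At α=0.1: p < α → reject H₀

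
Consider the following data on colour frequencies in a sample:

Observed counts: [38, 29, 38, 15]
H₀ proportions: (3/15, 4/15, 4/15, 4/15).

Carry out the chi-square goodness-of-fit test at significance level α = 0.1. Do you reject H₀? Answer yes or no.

reject H₀: yes

n = 120; E_i = n·p_i = [24.00, 32.00, 32.00, 32.00]
χ² = (38−24.00)²/24.00 + (29−32.00)²/32.00 + (38−32.00)²/32.00 + (15−32.00)²/32.00 = 18.6042
df = 3
p-value (upper-tail) = 0.00033
At α=0.1: p < α → reject H₀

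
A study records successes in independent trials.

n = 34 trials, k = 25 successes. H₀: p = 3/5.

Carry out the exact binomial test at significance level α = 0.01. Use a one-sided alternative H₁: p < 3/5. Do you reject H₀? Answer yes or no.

Exact binomial: n=34, k=25, p₀=3/5=0.6000
P(X≤25) from Σ C(n,i)·p₀^i·(1−p₀)^(n−i)
p-value (one-sided, H₁ less) = 0.96593
At α=0.01: p ≥ α → fail to reject H₀

reject H₀: no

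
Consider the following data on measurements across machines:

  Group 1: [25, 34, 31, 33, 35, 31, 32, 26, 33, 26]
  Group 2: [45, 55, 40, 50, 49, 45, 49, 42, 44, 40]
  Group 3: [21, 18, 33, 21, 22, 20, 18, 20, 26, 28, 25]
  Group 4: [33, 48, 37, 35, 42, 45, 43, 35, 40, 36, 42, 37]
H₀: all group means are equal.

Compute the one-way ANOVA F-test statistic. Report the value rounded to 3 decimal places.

Group means [30.60, 45.90, 22.91, 39.42], grand mean 34.651
SSB = Σnᵢ(x̄ᵢ−x̄)² = 3218.642; SSW = ΣΣ(x−x̄ᵢ)² = 777.126
MSB = 3218.642/3 = 1072.8806; MSW = 777.126/39 = 19.9263
F = MSB/MSW = 53.8424
df = (3, 39)

test statistic = 53.842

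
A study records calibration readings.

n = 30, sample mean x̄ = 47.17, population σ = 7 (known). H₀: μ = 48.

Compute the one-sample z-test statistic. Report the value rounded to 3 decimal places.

test statistic = -0.649

SE = σ/√n = 7/√30 = 1.2780
z = (x̄−μ₀)/SE = (47.17−48)/1.2780 = -0.6494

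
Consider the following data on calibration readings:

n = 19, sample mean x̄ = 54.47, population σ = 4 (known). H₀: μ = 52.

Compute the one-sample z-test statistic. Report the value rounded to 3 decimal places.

test statistic = 2.692

SE = σ/√n = 4/√19 = 0.9177
z = (x̄−μ₀)/SE = (54.47−52)/0.9177 = 2.6916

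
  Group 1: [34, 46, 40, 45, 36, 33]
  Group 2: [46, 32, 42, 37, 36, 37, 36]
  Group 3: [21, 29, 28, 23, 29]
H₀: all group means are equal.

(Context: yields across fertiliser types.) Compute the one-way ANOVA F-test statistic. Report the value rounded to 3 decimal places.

test statistic = 12.515

Group means [39.00, 38.00, 26.00], grand mean 35.000
SSB = Σnᵢ(x̄ᵢ−x̄)² = 564.000; SSW = ΣΣ(x−x̄ᵢ)² = 338.000
MSB = 564.000/2 = 282.0000; MSW = 338.000/15 = 22.5333
F = MSB/MSW = 12.5148
df = (2, 15)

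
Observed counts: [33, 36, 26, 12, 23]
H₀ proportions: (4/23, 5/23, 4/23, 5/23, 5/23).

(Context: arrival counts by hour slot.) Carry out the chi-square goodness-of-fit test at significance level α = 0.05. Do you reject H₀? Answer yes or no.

reject H₀: yes

n = 130; E_i = n·p_i = [22.61, 28.26, 22.61, 28.26, 28.26]
χ² = (33−22.61)²/22.61 + (36−28.26)²/28.26 + (26−22.61)²/22.61 + (12−28.26)²/28.26 + (23−28.26)²/28.26 = 17.7396
df = 4
p-value (upper-tail) = 0.00139
At α=0.05: p < α → reject H₀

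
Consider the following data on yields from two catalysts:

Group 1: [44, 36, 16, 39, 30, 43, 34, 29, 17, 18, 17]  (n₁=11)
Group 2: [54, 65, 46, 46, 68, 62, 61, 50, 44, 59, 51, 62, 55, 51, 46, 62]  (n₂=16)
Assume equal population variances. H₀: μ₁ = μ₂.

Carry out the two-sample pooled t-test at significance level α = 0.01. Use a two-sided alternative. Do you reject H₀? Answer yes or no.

reject H₀: yes

x̄₁=29.364, s₁=10.828, n₁=11
x̄₂=55.125, s₂=7.702, n₂=16
s_p² = [10·10.828² + 15·7.702²]/25 = 82.4918
SE = √(s_p²·(1/11+1/16)) = 3.5574
t = (29.364−55.125)/3.5574 = -7.2417
df = 25
p-value (two-sided) = 0.00000
At α=0.01: p < α → reject H₀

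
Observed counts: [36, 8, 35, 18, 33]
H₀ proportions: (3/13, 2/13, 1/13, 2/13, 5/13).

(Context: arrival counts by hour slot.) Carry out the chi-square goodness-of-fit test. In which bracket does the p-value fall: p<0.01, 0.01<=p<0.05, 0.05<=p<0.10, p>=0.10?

p-value bracket: p<0.01

n = 130; E_i = n·p_i = [30.00, 20.00, 10.00, 20.00, 50.00]
χ² = (36−30.00)²/30.00 + (8−20.00)²/20.00 + (35−10.00)²/10.00 + (18−20.00)²/20.00 + (33−50.00)²/50.00 = 76.8800
df = 4
p-value (upper-tail) = 0.00000
→ bracket: p<0.01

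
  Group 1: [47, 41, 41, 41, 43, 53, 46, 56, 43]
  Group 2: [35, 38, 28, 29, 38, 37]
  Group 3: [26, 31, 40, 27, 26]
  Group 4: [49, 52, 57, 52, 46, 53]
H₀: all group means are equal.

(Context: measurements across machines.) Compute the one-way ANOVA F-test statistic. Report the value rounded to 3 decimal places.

test statistic = 22.930

Group means [45.67, 34.17, 30.00, 51.50], grand mean 41.346
SSB = Σnᵢ(x̄ᵢ−x̄)² = 1739.551; SSW = ΣΣ(x−x̄ᵢ)² = 556.333
MSB = 1739.551/3 = 579.8504; MSW = 556.333/22 = 25.2879
F = MSB/MSW = 22.9300
df = (3, 22)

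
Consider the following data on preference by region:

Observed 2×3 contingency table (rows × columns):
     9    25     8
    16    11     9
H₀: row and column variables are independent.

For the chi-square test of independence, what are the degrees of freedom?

df = (r−1)(c−1) = (2−1)·(3−1) = 2

degrees of freedom = 2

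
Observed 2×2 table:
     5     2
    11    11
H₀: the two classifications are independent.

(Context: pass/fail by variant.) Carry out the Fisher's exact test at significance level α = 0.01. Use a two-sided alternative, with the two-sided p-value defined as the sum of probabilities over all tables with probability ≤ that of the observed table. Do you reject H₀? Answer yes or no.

reject H₀: no

Margins: r₁=7, r₂=22, c₁=16, c₂=13, n=29
p_obs = C(7,5)·C(22,11)/C(29,16); sum pmf over tables with pmf ≤ p_obs
p-value (two-sided) = 0.40996
At α=0.01: p ≥ α → fail to reject H₀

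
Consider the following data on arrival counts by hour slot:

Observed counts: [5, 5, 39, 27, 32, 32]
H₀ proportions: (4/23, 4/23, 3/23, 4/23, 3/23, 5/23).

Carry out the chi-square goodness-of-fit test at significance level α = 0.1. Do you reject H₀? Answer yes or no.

reject H₀: yes

n = 140; E_i = n·p_i = [24.35, 24.35, 18.26, 24.35, 18.26, 30.43]
χ² = (5−24.35)²/24.35 + (5−24.35)²/24.35 + (39−18.26)²/18.26 + (27−24.35)²/24.35 + (32−18.26)²/18.26 + (32−30.43)²/30.43 = 65.0094
df = 5
p-value (upper-tail) = 0.00000
At α=0.1: p < α → reject H₀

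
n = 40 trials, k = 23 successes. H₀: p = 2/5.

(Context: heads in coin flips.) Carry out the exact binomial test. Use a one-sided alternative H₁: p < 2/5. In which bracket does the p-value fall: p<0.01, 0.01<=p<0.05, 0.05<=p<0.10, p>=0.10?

Exact binomial: n=40, k=23, p₀=2/5=0.4000
P(X≤23) from Σ C(n,i)·p₀^i·(1−p₀)^(n−i)
p-value (one-sided, H₁ less) = 0.99166
→ bracket: p>=0.10

p-value bracket: p>=0.10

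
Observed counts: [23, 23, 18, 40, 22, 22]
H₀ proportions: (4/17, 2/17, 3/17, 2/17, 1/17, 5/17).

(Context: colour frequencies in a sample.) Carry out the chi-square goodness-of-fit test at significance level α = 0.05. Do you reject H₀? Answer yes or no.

n = 148; E_i = n·p_i = [34.82, 17.41, 26.12, 17.41, 8.71, 43.53]
χ² = (23−34.82)²/34.82 + (23−17.41)²/17.41 + (18−26.12)²/26.12 + (40−17.41)²/17.41 + (22−8.71)²/8.71 + (22−43.53)²/43.53 = 68.5834
df = 5
p-value (upper-tail) = 0.00000
At α=0.05: p < α → reject H₀

reject H₀: yes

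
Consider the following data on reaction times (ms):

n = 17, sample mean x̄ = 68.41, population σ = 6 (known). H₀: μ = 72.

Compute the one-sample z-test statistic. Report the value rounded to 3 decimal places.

SE = σ/√n = 6/√17 = 1.4552
z = (x̄−μ₀)/SE = (68.41−72)/1.4552 = -2.4670

test statistic = -2.467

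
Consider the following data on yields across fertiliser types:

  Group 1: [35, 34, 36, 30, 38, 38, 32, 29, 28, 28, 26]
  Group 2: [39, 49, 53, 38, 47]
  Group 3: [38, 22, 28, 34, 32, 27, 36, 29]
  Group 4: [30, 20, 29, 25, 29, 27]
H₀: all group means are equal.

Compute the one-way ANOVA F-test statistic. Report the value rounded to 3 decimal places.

test statistic = 14.587

Group means [32.18, 45.20, 30.75, 26.67], grand mean 32.867
SSB = Σnᵢ(x̄ᵢ−x̄)² = 1032.197; SSW = ΣΣ(x−x̄ᵢ)² = 613.270
MSB = 1032.197/3 = 344.0657; MSW = 613.270/26 = 23.5873
F = MSB/MSW = 14.5869
df = (3, 26)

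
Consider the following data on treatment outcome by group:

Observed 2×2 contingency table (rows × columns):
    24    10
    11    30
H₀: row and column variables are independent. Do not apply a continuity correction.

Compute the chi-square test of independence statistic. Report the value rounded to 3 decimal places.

Row totals [34, 41], col totals [35, 40], n=75
χ² = (24−15.87)²/15.87 + (10−18.13)²/18.13 + (11−19.13)²/19.13 + (30−21.87)²/21.87 = 14.2998
df = 1

test statistic = 14.300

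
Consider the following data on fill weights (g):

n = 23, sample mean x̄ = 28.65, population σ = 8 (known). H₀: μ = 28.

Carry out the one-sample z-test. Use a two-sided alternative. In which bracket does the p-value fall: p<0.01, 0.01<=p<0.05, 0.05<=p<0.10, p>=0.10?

p-value bracket: p>=0.10

SE = σ/√n = 8/√23 = 1.6681
z = (x̄−μ₀)/SE = (28.65−28)/1.6681 = 0.3897
p-value (two-sided) = 0.69679
→ bracket: p>=0.10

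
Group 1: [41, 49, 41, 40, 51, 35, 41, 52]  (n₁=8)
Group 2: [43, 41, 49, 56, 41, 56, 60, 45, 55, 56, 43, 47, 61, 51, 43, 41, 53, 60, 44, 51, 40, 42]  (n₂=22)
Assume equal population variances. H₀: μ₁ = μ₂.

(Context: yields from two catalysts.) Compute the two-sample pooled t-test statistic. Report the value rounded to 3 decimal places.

x̄₁=43.750, s₁=6.112, n₁=8
x̄₂=49.000, s₂=7.131, n₂=22
s_p² = [7·6.112² + 21·7.131²]/28 = 47.4821
SE = √(s_p²·(1/8+1/22)) = 2.8449
t = (43.750−49.000)/2.8449 = -1.8454
df = 28

test statistic = -1.845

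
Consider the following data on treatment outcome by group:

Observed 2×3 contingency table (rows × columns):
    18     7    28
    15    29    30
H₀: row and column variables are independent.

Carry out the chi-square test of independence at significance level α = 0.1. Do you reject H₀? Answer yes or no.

reject H₀: yes

Row totals [53, 74], col totals [33, 36, 58], n=127
χ² = (18−13.77)²/13.77 + (7−15.02)²/15.02 + (28−24.20)²/24.20 + (15−19.23)²/19.23 + (29−20.98)²/20.98 + (30−33.80)²/33.80 = 10.6036
df = 2
p-value (upper-tail) = 0.00498
At α=0.1: p < α → reject H₀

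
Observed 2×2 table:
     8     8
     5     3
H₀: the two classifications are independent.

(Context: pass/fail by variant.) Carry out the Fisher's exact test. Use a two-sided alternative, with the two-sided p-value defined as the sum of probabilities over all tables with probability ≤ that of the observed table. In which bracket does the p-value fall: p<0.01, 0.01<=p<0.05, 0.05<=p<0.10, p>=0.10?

Margins: r₁=16, r₂=8, c₁=13, c₂=11, n=24
p_obs = C(16,8)·C(8,5)/C(24,13); sum pmf over tables with pmf ≤ p_obs
p-value (two-sided) = 0.67919
→ bracket: p>=0.10

p-value bracket: p>=0.10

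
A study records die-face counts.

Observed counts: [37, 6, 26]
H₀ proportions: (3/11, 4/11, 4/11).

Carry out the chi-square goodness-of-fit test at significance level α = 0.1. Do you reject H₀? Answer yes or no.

n = 69; E_i = n·p_i = [18.82, 25.09, 25.09]
χ² = (37−18.82)²/18.82 + (6−25.09)²/25.09 + (26−25.09)²/25.09 = 32.1256
df = 2
p-value (upper-tail) = 0.00000
At α=0.1: p < α → reject H₀

reject H₀: yes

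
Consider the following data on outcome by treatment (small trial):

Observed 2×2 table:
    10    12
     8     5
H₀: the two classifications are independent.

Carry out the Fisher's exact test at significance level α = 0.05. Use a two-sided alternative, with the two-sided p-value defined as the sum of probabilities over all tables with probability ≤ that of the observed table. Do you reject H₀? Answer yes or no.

Margins: r₁=22, r₂=13, c₁=18, c₂=17, n=35
p_obs = C(22,10)·C(13,8)/C(35,18); sum pmf over tables with pmf ≤ p_obs
p-value (two-sided) = 0.48868
At α=0.05: p ≥ α → fail to reject H₀

reject H₀: no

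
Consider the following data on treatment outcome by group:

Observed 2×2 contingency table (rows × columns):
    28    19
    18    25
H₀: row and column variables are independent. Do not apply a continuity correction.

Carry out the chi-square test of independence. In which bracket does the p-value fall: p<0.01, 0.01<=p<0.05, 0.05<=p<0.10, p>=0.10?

Row totals [47, 43], col totals [46, 44], n=90
χ² = (28−24.02)²/24.02 + (19−22.98)²/22.98 + (18−21.98)²/21.98 + (25−21.02)²/21.02 = 2.8199
df = 1
p-value (upper-tail) = 0.09310
→ bracket: 0.05<=p<0.10

p-value bracket: 0.05<=p<0.10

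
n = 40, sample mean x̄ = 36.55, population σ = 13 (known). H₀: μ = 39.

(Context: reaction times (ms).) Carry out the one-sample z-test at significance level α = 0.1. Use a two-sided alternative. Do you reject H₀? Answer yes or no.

SE = σ/√n = 13/√40 = 2.0555
z = (x̄−μ₀)/SE = (36.55−39)/2.0555 = -1.1919
p-value (two-sided) = 0.23329
At α=0.1: p ≥ α → fail to reject H₀

reject H₀: no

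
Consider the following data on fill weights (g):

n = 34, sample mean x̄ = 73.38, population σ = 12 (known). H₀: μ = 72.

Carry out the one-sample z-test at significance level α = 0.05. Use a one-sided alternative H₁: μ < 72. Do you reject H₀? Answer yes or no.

SE = σ/√n = 12/√34 = 2.0580
z = (x̄−μ₀)/SE = (73.38−72)/2.0580 = 0.6706
p-value (one-sided, H₁ less) = 0.74875
At α=0.05: p ≥ α → fail to reject H₀

reject H₀: no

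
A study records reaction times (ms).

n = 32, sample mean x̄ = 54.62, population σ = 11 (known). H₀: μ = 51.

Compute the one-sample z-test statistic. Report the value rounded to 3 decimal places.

test statistic = 1.862

SE = σ/√n = 11/√32 = 1.9445
z = (x̄−μ₀)/SE = (54.62−51)/1.9445 = 1.8616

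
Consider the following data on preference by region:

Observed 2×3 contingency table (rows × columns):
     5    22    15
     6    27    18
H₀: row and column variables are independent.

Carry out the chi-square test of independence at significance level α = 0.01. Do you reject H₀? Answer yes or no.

reject H₀: no

Row totals [42, 51], col totals [11, 49, 33], n=93
χ² = (5−4.97)²/4.97 + (22−22.13)²/22.13 + (15−14.90)²/14.90 + (6−6.03)²/6.03 + (27−26.87)²/26.87 + (18−18.10)²/18.10 = 0.0029
df = 2
p-value (upper-tail) = 0.99855
At α=0.01: p ≥ α → fail to reject H₀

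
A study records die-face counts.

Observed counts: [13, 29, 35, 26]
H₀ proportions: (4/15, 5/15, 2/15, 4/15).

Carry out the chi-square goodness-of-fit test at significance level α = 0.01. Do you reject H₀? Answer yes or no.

n = 103; E_i = n·p_i = [27.47, 34.33, 13.73, 27.47]
χ² = (13−27.47)²/27.47 + (29−34.33)²/34.33 + (35−13.73)²/13.73 + (26−27.47)²/27.47 = 41.4587
df = 3
p-value (upper-tail) = 0.00000
At α=0.01: p < α → reject H₀

reject H₀: yes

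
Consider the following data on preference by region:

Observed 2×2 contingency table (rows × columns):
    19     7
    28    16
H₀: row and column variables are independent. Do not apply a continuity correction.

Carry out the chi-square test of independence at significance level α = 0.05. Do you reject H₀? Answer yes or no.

Row totals [26, 44], col totals [47, 23], n=70
χ² = (19−17.46)²/17.46 + (7−8.54)²/8.54 + (28−29.54)²/29.54 + (16−14.46)²/14.46 = 0.6602
df = 1
p-value (upper-tail) = 0.41648
At α=0.05: p ≥ α → fail to reject H₀

reject H₀: no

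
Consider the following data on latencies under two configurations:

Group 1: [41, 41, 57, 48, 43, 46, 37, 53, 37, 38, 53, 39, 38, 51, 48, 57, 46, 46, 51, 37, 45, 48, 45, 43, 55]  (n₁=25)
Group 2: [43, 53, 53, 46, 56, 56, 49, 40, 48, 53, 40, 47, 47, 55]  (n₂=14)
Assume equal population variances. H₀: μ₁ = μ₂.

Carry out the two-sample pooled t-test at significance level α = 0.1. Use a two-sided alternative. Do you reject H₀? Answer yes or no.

reject H₀: no

x̄₁=45.720, s₁=6.361, n₁=25
x̄₂=49.000, s₂=5.533, n₂=14
s_p² = [24·6.361² + 13·5.533²]/37 = 37.0011
SE = √(s_p²·(1/25+1/14)) = 2.0305
t = (45.720−49.000)/2.0305 = -1.6154
df = 37
p-value (two-sided) = 0.11473
At α=0.1: p ≥ α → fail to reject H₀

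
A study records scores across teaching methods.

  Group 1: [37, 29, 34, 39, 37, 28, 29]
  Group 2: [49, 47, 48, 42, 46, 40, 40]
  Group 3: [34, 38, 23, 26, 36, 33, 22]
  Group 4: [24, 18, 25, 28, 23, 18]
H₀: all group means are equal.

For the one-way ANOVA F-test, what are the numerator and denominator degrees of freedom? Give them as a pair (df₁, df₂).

degrees of freedom = [3, 23]

k = 4 groups, N = 27 total
df = (k−1, N−k) = (4−1, 27−4) = (3, 23)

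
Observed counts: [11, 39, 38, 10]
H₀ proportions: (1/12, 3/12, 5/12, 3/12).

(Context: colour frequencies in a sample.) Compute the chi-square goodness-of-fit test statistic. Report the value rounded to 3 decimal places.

test statistic = 18.343

n = 98; E_i = n·p_i = [8.17, 24.50, 40.83, 24.50]
χ² = (11−8.17)²/8.17 + (39−24.50)²/24.50 + (38−40.83)²/40.83 + (10−24.50)²/24.50 = 18.3429
df = 3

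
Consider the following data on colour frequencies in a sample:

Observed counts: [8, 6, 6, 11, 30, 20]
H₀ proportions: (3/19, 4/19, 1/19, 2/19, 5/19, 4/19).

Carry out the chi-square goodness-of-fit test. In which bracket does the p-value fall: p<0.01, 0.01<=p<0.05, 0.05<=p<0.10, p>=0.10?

p-value bracket: 0.01<=p<0.05

n = 81; E_i = n·p_i = [12.79, 17.05, 4.26, 8.53, 21.32, 17.05]
χ² = (8−12.79)²/12.79 + (6−17.05)²/17.05 + (6−4.26)²/4.26 + (11−8.53)²/8.53 + (30−21.32)²/21.32 + (20−17.05)²/17.05 = 14.4300
df = 5
p-value (upper-tail) = 0.01310
→ bracket: 0.01<=p<0.05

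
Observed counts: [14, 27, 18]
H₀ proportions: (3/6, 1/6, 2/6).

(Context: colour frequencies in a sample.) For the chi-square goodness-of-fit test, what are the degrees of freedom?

degrees of freedom = 2

df = k − 1 = 3 − 1 = 2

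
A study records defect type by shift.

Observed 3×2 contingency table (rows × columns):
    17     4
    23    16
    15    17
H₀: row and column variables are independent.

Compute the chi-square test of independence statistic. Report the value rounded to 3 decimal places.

Row totals [21, 39, 32], col totals [55, 37], n=92
χ² = (17−12.55)²/12.55 + (4−8.45)²/8.45 + (23−23.32)²/23.32 + (16−15.68)²/15.68 + (15−19.13)²/19.13 + (17−12.87)²/12.87 = 6.1424
df = 2

test statistic = 6.142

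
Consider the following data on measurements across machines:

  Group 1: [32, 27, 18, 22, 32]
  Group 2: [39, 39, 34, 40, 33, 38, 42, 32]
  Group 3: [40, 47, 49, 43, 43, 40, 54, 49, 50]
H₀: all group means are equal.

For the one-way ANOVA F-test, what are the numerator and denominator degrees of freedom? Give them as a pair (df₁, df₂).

degrees of freedom = [2, 19]

k = 3 groups, N = 22 total
df = (k−1, N−k) = (3−1, 22−3) = (2, 19)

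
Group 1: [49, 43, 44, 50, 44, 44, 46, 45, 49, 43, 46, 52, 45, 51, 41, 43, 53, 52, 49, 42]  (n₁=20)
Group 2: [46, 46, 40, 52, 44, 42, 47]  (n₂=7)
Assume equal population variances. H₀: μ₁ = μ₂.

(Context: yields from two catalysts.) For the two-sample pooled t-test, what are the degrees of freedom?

df = n₁ + n₂ − 2 = 20 + 7 − 2 = 25

degrees of freedom = 25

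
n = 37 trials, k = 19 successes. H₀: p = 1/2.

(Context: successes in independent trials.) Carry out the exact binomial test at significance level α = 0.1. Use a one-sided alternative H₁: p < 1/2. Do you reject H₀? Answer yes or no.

reject H₀: no

Exact binomial: n=37, k=19, p₀=1/2=0.5000
P(X≤19) from Σ C(n,i)·p₀^i·(1−p₀)^(n−i)
p-value (one-sided, H₁ less) = 0.62859
At α=0.1: p ≥ α → fail to reject H₀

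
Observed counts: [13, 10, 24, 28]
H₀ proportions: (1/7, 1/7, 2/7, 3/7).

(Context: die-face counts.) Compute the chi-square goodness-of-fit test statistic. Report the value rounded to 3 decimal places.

test statistic = 1.378

n = 75; E_i = n·p_i = [10.71, 10.71, 21.43, 32.14]
χ² = (13−10.71)²/10.71 + (10−10.71)²/10.71 + (24−21.43)²/21.43 + (28−32.14)²/32.14 = 1.3778
df = 3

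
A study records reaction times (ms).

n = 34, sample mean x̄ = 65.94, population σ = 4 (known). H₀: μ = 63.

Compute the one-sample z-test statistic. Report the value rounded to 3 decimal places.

SE = σ/√n = 4/√34 = 0.6860
z = (x̄−μ₀)/SE = (65.94−63)/0.6860 = 4.2857

test statistic = 4.286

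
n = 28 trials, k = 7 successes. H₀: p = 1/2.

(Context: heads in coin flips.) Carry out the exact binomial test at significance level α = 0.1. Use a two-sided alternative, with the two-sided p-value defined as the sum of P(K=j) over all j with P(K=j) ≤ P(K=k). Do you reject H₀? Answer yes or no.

reject H₀: yes

Exact binomial: n=28, k=7, p₀=1/2=0.5000
P(X=j) = C(n,j)·p₀^j·(1−p₀)^(n−j); p = Σ P(X=j) over j with P(X=j) ≤ P(X=7)
p-value (two-sided) = 0.01254
At α=0.1: p < α → reject H₀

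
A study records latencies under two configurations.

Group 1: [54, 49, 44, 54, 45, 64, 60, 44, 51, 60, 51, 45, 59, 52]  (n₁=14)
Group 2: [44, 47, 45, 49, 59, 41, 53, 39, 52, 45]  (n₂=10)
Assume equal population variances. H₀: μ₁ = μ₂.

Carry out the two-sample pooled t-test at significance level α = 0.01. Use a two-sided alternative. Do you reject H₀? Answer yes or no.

x̄₁=52.286, s₁=6.592, n₁=14
x̄₂=47.400, s₂=6.004, n₂=10
s_p² = [13·6.592² + 9·6.004²]/22 = 40.4208
SE = √(s_p²·(1/14+1/10)) = 2.6324
t = (52.286−47.400)/2.6324 = 1.8560
df = 22
p-value (two-sided) = 0.07690
At α=0.01: p ≥ α → fail to reject H₀

reject H₀: no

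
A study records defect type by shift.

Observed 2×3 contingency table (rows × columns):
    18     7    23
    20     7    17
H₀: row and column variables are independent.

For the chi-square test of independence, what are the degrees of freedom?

df = (r−1)(c−1) = (2−1)·(3−1) = 2

degrees of freedom = 2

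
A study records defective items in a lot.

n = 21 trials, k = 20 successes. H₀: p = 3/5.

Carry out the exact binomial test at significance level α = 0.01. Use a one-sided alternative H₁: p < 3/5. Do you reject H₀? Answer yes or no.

reject H₀: no

Exact binomial: n=21, k=20, p₀=3/5=0.6000
P(X≤20) from Σ C(n,i)·p₀^i·(1−p₀)^(n−i)
p-value (one-sided, H₁ less) = 0.99998
At α=0.01: p ≥ α → fail to reject H₀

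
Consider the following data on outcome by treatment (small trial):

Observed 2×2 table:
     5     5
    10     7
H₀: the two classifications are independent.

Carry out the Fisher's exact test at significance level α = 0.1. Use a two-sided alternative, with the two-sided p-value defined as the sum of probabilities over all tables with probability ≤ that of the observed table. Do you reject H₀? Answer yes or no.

reject H₀: no

Margins: r₁=10, r₂=17, c₁=15, c₂=12, n=27
p_obs = C(10,5)·C(17,10)/C(27,15); sum pmf over tables with pmf ≤ p_obs
p-value (two-sided) = 0.70633
At α=0.1: p ≥ α → fail to reject H₀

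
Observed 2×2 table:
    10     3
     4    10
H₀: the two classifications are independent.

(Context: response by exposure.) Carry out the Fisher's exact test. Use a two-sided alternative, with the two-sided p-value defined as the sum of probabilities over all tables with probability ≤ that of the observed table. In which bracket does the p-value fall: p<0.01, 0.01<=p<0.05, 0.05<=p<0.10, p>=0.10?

Margins: r₁=13, r₂=14, c₁=14, c₂=13, n=27
p_obs = C(13,10)·C(14,4)/C(27,14); sum pmf over tables with pmf ≤ p_obs
p-value (two-sided) = 0.02130
→ bracket: 0.01<=p<0.05

p-value bracket: 0.01<=p<0.05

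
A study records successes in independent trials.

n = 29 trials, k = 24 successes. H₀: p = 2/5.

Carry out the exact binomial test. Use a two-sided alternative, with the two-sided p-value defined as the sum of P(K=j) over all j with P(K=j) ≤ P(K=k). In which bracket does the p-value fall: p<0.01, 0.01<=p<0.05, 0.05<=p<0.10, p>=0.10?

p-value bracket: p<0.01

Exact binomial: n=29, k=24, p₀=2/5=0.4000
P(X=j) = C(n,j)·p₀^j·(1−p₀)^(n−j); p = Σ P(X=j) over j with P(X=j) ≤ P(X=24)
p-value (two-sided) = 0.00000
→ bracket: p<0.01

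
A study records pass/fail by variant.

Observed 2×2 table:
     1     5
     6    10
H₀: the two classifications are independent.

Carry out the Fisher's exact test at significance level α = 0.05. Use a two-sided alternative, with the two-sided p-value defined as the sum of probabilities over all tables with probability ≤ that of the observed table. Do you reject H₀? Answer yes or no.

Margins: r₁=6, r₂=16, c₁=7, c₂=15, n=22
p_obs = C(6,1)·C(16,6)/C(22,7); sum pmf over tables with pmf ≤ p_obs
p-value (two-sided) = 0.61582
At α=0.05: p ≥ α → fail to reject H₀

reject H₀: no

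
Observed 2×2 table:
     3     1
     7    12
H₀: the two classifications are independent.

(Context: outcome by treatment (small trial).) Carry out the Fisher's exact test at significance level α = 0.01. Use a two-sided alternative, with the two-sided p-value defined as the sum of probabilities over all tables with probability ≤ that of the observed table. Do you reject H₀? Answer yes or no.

Margins: r₁=4, r₂=19, c₁=10, c₂=13, n=23
p_obs = C(4,3)·C(19,7)/C(23,10); sum pmf over tables with pmf ≤ p_obs
p-value (two-sided) = 0.28063
At α=0.01: p ≥ α → fail to reject H₀

reject H₀: no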